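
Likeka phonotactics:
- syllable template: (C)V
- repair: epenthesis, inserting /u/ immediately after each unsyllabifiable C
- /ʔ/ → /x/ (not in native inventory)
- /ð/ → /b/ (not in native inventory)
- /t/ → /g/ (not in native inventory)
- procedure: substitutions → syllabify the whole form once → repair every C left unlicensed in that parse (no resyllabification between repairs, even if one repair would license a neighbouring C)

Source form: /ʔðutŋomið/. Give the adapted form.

Substitution: /ʔ/ → /x/, /ð/ → /b/, /t/ → /g/, giving /xbugŋomib/.
Under (C)V, the unsyllabifiable consonants are /x/, /g/, /b/ (no codas are permitted; onsets are limited to one consonant).
Each unlicensed consonant becomes the onset of a new syllable: /x/ → /xu/, /g/ → /gu/, /b/ → /bu/.

xubuguŋomibu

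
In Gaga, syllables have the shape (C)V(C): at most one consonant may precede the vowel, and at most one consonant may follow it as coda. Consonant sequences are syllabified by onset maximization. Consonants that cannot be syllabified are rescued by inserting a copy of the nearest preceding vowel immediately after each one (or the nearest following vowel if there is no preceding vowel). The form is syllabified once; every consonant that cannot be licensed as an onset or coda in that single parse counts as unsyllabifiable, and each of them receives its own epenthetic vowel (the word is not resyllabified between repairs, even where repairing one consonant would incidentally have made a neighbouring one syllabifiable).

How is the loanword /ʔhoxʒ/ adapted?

ʔohoxʒo

Under (C)V(C), the unsyllabifiable consonants are /ʔ/, /ʒ/ (at most one coda consonant is licensed; onsets are limited to one consonant).
Epenthesis after each stranded consonant: /ʔ/ → /ʔo/, /ʒ/ → /ʒo/.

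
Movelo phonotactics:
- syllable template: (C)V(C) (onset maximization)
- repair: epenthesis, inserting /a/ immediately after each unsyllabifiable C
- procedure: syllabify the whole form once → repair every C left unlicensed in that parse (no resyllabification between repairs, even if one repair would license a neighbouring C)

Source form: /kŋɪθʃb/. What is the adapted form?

kaŋɪθʃaba

Under (C)V(C), the unsyllabifiable consonants are /k/, /ʃ/, /b/ (at most one coda consonant is licensed; onsets are limited to one consonant).
Epenthesis after each stranded consonant: /k/ → /ka/, /ʃ/ → /ʃa/, /b/ → /ba/.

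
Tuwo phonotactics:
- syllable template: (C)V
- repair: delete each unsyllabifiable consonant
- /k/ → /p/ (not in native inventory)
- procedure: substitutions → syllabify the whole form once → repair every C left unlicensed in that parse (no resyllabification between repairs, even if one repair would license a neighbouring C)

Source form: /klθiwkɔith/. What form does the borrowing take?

Substitution: /k/ → /p/, giving /plθiwpɔith/.
Syllabifying with onset maximization leaves /p/, /l/, /w/, /t/, /h/ stranded (no codas are permitted; onsets are limited to one consonant).
Each unlicensed consonant is deleted: /p/, /l/, /w/, /t/, /h/.

θipɔi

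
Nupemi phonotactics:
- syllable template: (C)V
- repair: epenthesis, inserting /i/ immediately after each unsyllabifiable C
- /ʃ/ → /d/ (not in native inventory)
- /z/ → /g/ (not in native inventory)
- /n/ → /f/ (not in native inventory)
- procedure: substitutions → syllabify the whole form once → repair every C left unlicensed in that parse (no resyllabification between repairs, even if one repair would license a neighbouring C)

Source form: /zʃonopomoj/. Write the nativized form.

gidofopomoji

Substitution: /z/ → /g/, /ʃ/ → /d/, /n/ → /f/, giving /gdofopomoj/.
Under (C)V, the unsyllabifiable consonants are /g/, /j/ (no codas are permitted; onsets are limited to one consonant).
Epenthesis after each stranded consonant: /g/ → /gi/, /j/ → /ji/.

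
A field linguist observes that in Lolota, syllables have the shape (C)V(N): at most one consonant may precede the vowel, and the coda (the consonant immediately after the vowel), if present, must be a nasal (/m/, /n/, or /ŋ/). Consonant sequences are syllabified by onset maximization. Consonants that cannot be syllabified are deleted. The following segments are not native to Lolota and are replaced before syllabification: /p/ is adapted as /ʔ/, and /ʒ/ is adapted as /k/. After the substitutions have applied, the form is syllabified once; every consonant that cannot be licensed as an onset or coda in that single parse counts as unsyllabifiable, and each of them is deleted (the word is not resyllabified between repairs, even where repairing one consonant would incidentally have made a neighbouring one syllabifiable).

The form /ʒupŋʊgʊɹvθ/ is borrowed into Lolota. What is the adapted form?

kuŋʊgʊ

Substitution: /ʒ/ → /k/, /p/ → /ʔ/, giving /kuʔŋʊgʊɹvθ/.
The consonants /ʔ/, /ɹ/, /v/, /θ/ cannot be parsed into a legal (C)V(N) syllable (only a nasal (/m/, /n/, or /ŋ/) is licensed in coda position; onsets are limited to one consonant).
Deleting the stranded consonants removes /ʔ/, /ɹ/, /v/, /θ/.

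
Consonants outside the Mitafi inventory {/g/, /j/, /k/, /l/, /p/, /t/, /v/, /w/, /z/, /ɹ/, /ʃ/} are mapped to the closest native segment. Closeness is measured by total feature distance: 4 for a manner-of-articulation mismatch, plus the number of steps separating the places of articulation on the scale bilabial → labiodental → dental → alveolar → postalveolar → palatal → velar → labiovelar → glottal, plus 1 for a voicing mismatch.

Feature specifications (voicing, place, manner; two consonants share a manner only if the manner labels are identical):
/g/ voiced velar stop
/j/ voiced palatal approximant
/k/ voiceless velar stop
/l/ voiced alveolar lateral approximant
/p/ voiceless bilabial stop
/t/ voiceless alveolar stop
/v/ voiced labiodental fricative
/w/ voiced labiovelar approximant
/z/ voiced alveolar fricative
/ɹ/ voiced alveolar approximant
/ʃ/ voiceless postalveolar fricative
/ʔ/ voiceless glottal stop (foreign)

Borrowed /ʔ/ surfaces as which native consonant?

/k/ is closest: same manner (stop), place distance 2 (glottal→velar), same voicing; total 2. Next closest is /g/ at distance 3.

k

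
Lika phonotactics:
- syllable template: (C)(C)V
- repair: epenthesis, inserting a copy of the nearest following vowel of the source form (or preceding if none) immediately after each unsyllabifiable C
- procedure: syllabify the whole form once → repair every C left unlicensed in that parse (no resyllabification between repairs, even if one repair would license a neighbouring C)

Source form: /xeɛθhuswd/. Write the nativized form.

Syllabifying with onset maximization leaves /s/, /w/, /d/ stranded (no codas are permitted; onsets may contain at most 2 consonants).
Epenthesis after each stranded consonant: /s/ → /su/, /w/ → /wu/, /d/ → /du/.

xeɛθhusuwudu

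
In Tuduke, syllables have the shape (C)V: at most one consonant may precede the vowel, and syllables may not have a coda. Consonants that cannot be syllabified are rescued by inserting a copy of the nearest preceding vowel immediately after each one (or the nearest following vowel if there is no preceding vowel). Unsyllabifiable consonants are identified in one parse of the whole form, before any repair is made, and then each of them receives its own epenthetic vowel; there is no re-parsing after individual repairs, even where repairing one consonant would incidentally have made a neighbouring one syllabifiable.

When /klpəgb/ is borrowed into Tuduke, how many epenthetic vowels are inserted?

4

The unsyllabifiable consonants are /k/, /l/, /g/, /b/; each receives one epenthetic vowel.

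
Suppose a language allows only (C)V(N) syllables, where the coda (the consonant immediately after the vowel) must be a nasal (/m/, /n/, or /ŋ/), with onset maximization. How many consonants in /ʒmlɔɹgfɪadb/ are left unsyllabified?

6

The consonants /ʒ/, /m/, /ɹ/, /g/, /d/, /b/ cannot be parsed into a legal (C)V(N) syllable (only a nasal (/m/, /n/, or /ŋ/) is licensed in coda position; onsets are limited to one consonant).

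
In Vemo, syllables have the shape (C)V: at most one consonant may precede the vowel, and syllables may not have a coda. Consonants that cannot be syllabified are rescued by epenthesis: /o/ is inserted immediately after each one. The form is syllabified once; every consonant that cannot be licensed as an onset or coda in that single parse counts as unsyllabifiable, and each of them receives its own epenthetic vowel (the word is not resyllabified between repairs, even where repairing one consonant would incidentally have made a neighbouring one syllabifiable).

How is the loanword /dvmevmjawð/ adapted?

Under (C)V, the unsyllabifiable consonants are /d/, /v/, /v/, /m/, /w/, /ð/ (no codas are permitted; onsets are limited to one consonant).
Inserting the epenthetic vowel yields /d/ → /do/, /v/ → /vo/, /v/ → /vo/, /m/ → /mo/, /w/ → /wo/, /ð/ → /ðo/.

dovomevomojawoðo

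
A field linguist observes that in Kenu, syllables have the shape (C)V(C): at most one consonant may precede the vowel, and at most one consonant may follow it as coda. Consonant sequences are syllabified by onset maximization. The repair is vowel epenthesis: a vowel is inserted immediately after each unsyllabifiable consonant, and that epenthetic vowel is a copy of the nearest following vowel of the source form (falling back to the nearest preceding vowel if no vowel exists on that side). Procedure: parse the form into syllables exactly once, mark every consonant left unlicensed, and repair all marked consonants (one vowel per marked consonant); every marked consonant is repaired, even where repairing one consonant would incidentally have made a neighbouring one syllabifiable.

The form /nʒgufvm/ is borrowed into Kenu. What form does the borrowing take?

The consonants /n/, /ʒ/, /v/, /m/ cannot be parsed into a legal (C)V(C) syllable (at most one coda consonant is licensed; onsets are limited to one consonant).
Epenthesis after each stranded consonant: /n/ → /nu/, /ʒ/ → /ʒu/, /v/ → /vu/, /m/ → /mu/.

nuʒugufvumu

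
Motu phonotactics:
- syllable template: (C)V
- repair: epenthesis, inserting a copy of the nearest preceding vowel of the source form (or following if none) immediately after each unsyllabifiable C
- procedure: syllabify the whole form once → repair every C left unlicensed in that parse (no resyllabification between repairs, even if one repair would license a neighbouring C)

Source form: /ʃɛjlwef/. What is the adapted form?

Under (C)V, the unsyllabifiable consonants are /j/, /l/, /f/ (no codas are permitted; onsets are limited to one consonant).
Inserting the epenthetic vowel yields /j/ → /jɛ/, /l/ → /lɛ/, /f/ → /fe/.

ʃɛjɛlɛwefe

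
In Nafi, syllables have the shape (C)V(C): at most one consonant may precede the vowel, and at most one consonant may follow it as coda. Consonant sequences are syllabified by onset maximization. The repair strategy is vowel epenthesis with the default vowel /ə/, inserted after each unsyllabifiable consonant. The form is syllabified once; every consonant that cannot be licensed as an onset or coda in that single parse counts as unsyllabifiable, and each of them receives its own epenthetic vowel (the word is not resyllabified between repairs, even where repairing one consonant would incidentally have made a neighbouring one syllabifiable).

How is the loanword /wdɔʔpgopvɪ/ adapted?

The consonants /w/, /p/ cannot be parsed into a legal (C)V(C) syllable (at most one coda consonant is licensed; onsets are limited to one consonant).
Each unlicensed consonant becomes the onset of a new syllable: /w/ → /wə/, /p/ → /pə/.

wədɔʔpəgopvɪ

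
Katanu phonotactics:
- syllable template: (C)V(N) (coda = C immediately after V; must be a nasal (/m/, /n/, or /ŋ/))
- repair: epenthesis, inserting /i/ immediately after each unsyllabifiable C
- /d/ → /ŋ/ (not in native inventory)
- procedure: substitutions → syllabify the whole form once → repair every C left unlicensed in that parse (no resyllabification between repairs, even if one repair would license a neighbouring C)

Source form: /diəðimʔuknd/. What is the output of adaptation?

Substitution: /d/ → /ŋ/, giving /ŋiəðimʔuknŋ/.
Syllabifying with onset maximization leaves /k/, /n/, /ŋ/ stranded (only a nasal (/m/, /n/, or /ŋ/) is licensed in coda position; onsets are limited to one consonant).
Each unlicensed consonant becomes the onset of a new syllable: /k/ → /ki/, /n/ → /ni/, /ŋ/ → /ŋi/.

ŋiəðimʔukiniŋi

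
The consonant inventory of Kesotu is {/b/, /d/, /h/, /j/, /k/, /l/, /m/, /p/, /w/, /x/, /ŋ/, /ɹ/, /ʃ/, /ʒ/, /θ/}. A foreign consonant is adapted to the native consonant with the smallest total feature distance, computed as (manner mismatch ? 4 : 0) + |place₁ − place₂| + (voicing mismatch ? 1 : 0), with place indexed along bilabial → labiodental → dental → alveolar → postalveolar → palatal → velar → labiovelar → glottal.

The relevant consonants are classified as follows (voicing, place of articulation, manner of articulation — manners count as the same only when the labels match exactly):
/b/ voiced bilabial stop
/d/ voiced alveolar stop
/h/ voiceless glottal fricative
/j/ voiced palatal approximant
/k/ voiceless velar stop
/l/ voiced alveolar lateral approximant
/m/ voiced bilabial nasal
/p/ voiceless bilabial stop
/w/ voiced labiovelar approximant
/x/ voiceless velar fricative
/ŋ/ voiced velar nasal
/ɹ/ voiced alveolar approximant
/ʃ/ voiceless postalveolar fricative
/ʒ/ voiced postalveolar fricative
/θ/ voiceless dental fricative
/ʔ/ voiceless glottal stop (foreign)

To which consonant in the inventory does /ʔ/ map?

/k/ is closest: same manner (stop), place distance 2 (glottal→velar), same voicing; total 2. Next closest is /h/ at distance 4.

k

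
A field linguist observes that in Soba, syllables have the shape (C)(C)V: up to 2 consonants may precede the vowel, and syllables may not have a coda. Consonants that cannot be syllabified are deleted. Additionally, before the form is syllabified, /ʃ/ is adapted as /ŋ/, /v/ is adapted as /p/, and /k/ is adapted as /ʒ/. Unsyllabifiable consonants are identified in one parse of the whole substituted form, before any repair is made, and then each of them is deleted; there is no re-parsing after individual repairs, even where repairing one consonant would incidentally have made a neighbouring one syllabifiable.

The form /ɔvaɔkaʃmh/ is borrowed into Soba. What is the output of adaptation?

ɔpaɔʒa

Substitution: /v/ → /p/, /k/ → /ʒ/, /ʃ/ → /ŋ/, giving /ɔpaɔʒaŋmh/.
The consonants /ŋ/, /m/, /h/ cannot be parsed into a legal (C)(C)V syllable (no codas are permitted; onsets may contain at most 2 consonants).
Deletion applies to /ŋ/, /m/, /h/.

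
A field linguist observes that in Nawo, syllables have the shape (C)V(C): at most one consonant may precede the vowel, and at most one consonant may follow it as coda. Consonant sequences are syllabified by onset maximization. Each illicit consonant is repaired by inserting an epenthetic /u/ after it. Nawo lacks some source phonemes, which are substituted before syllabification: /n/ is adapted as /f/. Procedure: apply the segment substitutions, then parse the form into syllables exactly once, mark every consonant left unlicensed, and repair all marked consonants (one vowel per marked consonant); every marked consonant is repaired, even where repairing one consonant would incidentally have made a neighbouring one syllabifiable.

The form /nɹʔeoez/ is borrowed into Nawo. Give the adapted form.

Substitution: /n/ → /f/, giving /fɹʔeoez/.
Under (C)V(C), the unsyllabifiable consonants are /f/, /ɹ/ (at most one coda consonant is licensed; onsets are limited to one consonant).
Each unlicensed consonant becomes the onset of a new syllable: /f/ → /fu/, /ɹ/ → /ɹu/.

fuɹuʔeoez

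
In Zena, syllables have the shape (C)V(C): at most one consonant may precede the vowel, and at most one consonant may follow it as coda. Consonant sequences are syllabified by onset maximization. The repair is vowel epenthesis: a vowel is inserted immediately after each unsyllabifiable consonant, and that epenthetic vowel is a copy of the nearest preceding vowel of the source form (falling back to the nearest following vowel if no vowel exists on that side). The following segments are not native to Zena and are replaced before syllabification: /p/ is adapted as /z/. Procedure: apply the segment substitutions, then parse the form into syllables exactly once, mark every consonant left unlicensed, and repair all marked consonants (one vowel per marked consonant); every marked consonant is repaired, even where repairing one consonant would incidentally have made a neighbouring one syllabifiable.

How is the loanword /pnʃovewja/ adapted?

zonoʃovewja

Substitution: /p/ → /z/, giving /znʃovewja/.
Under (C)V(C), the unsyllabifiable consonants are /z/, /n/ (at most one coda consonant is licensed; onsets are limited to one consonant).
Inserting the epenthetic vowel yields /z/ → /zo/, /n/ → /no/.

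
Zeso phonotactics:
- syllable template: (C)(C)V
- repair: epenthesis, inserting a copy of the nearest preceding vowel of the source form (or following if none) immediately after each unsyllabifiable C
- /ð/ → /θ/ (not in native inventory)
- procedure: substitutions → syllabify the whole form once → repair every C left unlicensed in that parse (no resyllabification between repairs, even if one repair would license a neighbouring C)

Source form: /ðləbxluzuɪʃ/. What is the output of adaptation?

Substitution: /ð/ → /θ/, giving /θləbxluzuɪʃ/.
The consonants /b/, /ʃ/ cannot be parsed into a legal (C)(C)V syllable (no codas are permitted; onsets may contain at most 2 consonants).
Epenthesis after each stranded consonant: /b/ → /bə/, /ʃ/ → /ʃɪ/.

θləbəxluzuɪʃɪ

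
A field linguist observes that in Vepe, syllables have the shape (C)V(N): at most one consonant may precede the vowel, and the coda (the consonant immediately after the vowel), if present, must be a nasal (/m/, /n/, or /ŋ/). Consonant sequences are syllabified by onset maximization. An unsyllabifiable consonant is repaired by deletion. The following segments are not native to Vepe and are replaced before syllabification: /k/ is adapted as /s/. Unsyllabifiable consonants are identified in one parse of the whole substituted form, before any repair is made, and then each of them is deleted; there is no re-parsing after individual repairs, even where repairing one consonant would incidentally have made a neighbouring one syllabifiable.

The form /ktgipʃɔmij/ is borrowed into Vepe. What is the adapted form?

giʃɔmi

Substitution: /k/ → /s/, giving /stgipʃɔmij/.
The consonants /s/, /t/, /p/, /j/ cannot be parsed into a legal (C)V(N) syllable (only a nasal (/m/, /n/, or /ŋ/) is licensed in coda position; onsets are limited to one consonant).
Deletion applies to /s/, /t/, /p/, /j/.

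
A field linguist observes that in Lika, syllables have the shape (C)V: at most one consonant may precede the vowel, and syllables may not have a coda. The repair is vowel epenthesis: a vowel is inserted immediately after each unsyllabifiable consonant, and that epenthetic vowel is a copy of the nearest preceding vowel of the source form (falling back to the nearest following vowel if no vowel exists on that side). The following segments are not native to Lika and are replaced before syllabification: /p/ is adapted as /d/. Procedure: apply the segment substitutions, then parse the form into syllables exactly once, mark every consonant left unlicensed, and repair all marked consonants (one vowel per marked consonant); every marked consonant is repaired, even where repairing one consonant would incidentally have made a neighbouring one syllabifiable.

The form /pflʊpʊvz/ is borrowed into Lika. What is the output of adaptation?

Substitution: /p/ → /d/, giving /dflʊdʊvz/.
Under (C)V, the unsyllabifiable consonants are /d/, /f/, /v/, /z/ (no codas are permitted; onsets are limited to one consonant).
Inserting the epenthetic vowel yields /d/ → /dʊ/, /f/ → /fʊ/, /v/ → /vʊ/, /z/ → /zʊ/.

dʊfʊlʊdʊvʊzʊ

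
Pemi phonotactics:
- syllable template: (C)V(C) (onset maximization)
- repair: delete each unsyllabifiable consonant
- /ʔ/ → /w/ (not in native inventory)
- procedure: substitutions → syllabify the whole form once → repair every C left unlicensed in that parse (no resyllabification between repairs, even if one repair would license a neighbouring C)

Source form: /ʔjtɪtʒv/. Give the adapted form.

Substitution: /ʔ/ → /w/, giving /wjtɪtʒv/.
Syllabifying with onset maximization leaves /w/, /j/, /ʒ/, /v/ stranded (at most one coda consonant is licensed; onsets are limited to one consonant).
Deleting the stranded consonants removes /w/, /j/, /ʒ/, /v/.

tɪt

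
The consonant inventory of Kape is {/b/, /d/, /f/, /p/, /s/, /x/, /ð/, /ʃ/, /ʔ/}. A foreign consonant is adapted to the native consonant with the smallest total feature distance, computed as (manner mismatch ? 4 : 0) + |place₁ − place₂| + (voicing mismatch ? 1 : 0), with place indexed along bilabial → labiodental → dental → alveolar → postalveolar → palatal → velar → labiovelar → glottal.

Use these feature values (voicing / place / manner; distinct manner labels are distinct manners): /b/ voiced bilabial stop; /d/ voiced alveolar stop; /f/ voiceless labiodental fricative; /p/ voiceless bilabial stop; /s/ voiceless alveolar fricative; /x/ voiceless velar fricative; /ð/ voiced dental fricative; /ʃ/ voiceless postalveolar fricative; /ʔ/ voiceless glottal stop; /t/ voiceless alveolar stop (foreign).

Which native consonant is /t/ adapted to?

/d/ is closest: same manner (stop), place distance 0 (alveolar→alveolar), voicing differs (+1); total 1. Next closest is /p/ at distance 3.

d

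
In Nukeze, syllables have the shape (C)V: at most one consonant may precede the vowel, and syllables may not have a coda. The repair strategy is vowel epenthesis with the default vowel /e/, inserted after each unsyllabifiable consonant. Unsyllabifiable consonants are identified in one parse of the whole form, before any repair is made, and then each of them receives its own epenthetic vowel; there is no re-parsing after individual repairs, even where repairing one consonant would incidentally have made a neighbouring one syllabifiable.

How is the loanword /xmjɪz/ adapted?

xemejɪze

Under (C)V, the unsyllabifiable consonants are /x/, /m/, /z/ (no codas are permitted; onsets are limited to one consonant).
Each unlicensed consonant becomes the onset of a new syllable: /x/ → /xe/, /m/ → /me/, /z/ → /ze/.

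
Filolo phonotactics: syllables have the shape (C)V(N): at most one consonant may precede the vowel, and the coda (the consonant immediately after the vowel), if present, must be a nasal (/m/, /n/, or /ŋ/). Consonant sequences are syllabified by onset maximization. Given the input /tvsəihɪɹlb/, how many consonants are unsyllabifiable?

5

Syllabifying with onset maximization leaves /t/, /v/, /ɹ/, /l/, /b/ stranded (only a nasal (/m/, /n/, or /ŋ/) is licensed in coda position; onsets are limited to one consonant).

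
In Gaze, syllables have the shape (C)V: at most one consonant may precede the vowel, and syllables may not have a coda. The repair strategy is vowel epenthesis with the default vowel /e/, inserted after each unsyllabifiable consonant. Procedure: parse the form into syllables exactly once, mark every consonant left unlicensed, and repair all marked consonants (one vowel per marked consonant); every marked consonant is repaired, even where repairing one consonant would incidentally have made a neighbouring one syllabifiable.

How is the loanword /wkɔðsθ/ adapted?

The consonants /w/, /ð/, /s/, /θ/ cannot be parsed into a legal (C)V syllable (no codas are permitted; onsets are limited to one consonant).
Inserting the epenthetic vowel yields /w/ → /we/, /ð/ → /ðe/, /s/ → /se/, /θ/ → /θe/.

wekɔðeseθe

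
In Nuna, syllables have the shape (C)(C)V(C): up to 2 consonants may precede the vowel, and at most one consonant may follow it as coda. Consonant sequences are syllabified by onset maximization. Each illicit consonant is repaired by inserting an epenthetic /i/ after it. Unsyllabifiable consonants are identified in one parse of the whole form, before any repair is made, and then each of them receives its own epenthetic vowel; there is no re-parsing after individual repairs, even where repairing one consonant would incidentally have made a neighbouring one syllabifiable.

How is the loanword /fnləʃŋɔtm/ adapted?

finləʃŋɔtmi

The consonants /f/, /m/ cannot be parsed into a legal (C)(C)V(C) syllable (at most one coda consonant is licensed; onsets may contain at most 2 consonants).
Each unlicensed consonant becomes the onset of a new syllable: /f/ → /fi/, /m/ → /mi/.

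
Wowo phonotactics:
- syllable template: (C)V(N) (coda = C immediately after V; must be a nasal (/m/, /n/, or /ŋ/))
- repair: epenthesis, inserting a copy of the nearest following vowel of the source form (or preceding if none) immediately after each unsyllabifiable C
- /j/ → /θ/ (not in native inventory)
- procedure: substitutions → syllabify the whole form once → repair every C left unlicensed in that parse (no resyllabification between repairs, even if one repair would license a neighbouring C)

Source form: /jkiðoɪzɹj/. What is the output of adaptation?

Substitution: /j/ → /θ/, giving /θkiðoɪzɹθ/.
Under (C)V(N), the unsyllabifiable consonants are /θ/, /z/, /ɹ/, /θ/ (only a nasal (/m/, /n/, or /ŋ/) is licensed in coda position; onsets are limited to one consonant).
Each unlicensed consonant becomes the onset of a new syllable: /θ/ → /θi/, /z/ → /zɪ/, /ɹ/ → /ɹɪ/, /θ/ → /θɪ/.

θikiðoɪzɪɹɪθɪ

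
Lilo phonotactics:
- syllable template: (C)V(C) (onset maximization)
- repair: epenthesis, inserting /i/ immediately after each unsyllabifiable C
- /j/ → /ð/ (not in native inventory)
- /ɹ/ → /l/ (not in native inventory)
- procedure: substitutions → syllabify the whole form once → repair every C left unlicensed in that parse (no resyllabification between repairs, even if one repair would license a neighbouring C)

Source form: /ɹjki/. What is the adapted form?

Substitution: /ɹ/ → /l/, /j/ → /ð/, giving /lðki/.
Syllabifying with onset maximization leaves /l/, /ð/ stranded (at most one coda consonant is licensed; onsets are limited to one consonant).
Each unlicensed consonant becomes the onset of a new syllable: /l/ → /li/, /ð/ → /ði/.

liðiki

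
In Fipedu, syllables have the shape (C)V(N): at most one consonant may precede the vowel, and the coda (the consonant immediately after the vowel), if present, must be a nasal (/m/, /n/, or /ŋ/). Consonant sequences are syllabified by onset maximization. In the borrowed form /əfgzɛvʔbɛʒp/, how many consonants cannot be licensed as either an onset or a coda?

Syllabifying with onset maximization leaves /f/, /g/, /v/, /ʔ/, /ʒ/, /p/ stranded (only a nasal (/m/, /n/, or /ŋ/) is licensed in coda position; onsets are limited to one consonant).

6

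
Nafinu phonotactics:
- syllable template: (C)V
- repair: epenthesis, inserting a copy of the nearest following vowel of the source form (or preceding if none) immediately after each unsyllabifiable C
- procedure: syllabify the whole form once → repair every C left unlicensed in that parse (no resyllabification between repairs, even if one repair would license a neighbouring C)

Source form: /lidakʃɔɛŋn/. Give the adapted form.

lidakɔʃɔɛŋɛnɛ

The consonants /k/, /ŋ/, /n/ cannot be parsed into a legal (C)V syllable (no codas are permitted; onsets are limited to one consonant).
Inserting the epenthetic vowel yields /k/ → /kɔ/, /ŋ/ → /ŋɛ/, /n/ → /nɛ/.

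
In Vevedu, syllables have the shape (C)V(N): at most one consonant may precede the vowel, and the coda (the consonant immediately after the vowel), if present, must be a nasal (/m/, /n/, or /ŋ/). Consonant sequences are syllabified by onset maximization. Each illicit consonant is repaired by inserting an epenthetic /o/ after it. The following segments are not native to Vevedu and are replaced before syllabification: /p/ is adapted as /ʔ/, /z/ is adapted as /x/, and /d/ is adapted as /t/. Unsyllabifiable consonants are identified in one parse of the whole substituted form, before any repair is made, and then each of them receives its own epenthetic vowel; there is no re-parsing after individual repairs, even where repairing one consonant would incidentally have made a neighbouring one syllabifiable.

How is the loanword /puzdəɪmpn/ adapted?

ʔuxotəɪmʔono

Substitution: /p/ → /ʔ/, /z/ → /x/, /d/ → /t/, giving /ʔuxtəɪmʔn/.
Under (C)V(N), the unsyllabifiable consonants are /x/, /ʔ/, /n/ (only a nasal (/m/, /n/, or /ŋ/) is licensed in coda position; onsets are limited to one consonant).
Each unlicensed consonant becomes the onset of a new syllable: /x/ → /xo/, /ʔ/ → /ʔo/, /n/ → /no/.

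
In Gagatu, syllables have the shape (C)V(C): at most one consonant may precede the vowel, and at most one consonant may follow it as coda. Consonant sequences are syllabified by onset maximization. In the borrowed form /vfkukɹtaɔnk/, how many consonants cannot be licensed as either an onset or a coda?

The consonants /v/, /f/, /ɹ/, /k/ cannot be parsed into a legal (C)V(C) syllable (at most one coda consonant is licensed; onsets are limited to one consonant).

4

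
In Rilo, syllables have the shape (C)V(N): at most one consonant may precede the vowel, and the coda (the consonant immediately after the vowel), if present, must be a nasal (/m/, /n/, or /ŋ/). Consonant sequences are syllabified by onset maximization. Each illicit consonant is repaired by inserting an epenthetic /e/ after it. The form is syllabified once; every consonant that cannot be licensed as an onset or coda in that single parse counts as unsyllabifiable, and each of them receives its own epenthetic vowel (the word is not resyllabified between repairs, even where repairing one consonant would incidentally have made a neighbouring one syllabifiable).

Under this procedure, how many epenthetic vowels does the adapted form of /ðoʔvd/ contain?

3

The unsyllabifiable consonants are /ʔ/, /v/, /d/; each receives one epenthetic vowel.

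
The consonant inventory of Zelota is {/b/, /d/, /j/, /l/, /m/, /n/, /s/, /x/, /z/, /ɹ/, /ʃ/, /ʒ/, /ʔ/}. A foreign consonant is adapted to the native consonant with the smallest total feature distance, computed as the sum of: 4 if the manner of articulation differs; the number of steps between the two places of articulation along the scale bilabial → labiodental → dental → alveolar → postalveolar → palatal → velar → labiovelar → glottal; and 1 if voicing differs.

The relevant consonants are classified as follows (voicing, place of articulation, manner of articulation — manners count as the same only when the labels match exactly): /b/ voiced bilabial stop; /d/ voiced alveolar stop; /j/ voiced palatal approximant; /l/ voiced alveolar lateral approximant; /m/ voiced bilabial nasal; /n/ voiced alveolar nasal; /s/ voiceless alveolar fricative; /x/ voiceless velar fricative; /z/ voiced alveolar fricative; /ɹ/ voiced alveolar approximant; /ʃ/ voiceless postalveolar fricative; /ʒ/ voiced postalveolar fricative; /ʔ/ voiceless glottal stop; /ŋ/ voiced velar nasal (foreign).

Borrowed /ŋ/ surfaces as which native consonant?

/n/ is closest: same manner (nasal), place distance 3 (velar→alveolar), same voicing; total 3. Next closest is /j/ at distance 5.

n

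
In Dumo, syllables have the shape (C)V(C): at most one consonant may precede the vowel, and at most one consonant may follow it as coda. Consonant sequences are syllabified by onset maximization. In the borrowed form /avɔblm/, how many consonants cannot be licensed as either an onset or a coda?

Syllabifying with onset maximization leaves /l/, /m/ stranded (at most one coda consonant is licensed; onsets are limited to one consonant).

2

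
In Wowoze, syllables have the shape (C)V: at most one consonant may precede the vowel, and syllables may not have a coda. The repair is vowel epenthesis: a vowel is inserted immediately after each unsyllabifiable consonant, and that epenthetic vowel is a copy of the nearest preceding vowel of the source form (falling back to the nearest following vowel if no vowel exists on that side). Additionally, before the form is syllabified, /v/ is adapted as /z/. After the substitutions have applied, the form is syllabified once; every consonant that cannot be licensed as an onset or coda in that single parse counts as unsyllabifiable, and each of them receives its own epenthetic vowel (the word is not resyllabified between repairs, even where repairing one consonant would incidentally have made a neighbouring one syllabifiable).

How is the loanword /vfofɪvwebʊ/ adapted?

zofofɪzɪwebʊ

Substitution: /v/ → /z/, giving /zfofɪzwebʊ/.
The consonants /z/, /z/ cannot be parsed into a legal (C)V syllable (no codas are permitted; onsets are limited to one consonant).
Each unlicensed consonant becomes the onset of a new syllable: /z/ → /zo/, /z/ → /zɪ/.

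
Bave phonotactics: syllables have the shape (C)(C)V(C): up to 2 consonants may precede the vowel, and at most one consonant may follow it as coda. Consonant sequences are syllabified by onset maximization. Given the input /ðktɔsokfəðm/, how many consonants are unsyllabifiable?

The consonants /ð/, /m/ cannot be parsed into a legal (C)(C)V(C) syllable (at most one coda consonant is licensed; onsets may contain at most 2 consonants).

2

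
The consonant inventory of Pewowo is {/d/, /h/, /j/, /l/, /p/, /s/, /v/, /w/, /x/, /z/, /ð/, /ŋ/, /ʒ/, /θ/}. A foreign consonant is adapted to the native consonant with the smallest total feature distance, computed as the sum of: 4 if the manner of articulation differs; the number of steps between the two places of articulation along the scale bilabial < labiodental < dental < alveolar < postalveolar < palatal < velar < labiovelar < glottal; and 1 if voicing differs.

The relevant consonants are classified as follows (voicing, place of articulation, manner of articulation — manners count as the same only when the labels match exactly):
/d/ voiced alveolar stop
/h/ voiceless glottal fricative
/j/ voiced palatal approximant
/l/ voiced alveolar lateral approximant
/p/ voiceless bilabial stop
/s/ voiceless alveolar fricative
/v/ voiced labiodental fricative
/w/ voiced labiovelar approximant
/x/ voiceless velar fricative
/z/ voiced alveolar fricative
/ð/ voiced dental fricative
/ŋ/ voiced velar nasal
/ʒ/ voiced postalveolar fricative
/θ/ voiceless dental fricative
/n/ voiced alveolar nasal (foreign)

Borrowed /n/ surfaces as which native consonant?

ŋ

/ŋ/ is closest: same manner (nasal), place distance 3 (alveolar→velar), same voicing; total 3. Next closest is /d/ at distance 4.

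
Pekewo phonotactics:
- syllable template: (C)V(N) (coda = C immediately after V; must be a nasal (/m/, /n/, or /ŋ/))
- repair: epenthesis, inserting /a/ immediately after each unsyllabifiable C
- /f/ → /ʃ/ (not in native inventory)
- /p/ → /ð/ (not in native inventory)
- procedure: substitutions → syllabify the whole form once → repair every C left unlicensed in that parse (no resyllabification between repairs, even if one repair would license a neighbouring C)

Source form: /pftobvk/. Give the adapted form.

Substitution: /p/ → /ð/, /f/ → /ʃ/, giving /ðʃtobvk/.
The consonants /ð/, /ʃ/, /b/, /v/, /k/ cannot be parsed into a legal (C)V(N) syllable (only a nasal (/m/, /n/, or /ŋ/) is licensed in coda position; onsets are limited to one consonant).
Epenthesis after each stranded consonant: /ð/ → /ða/, /ʃ/ → /ʃa/, /b/ → /ba/, /v/ → /va/, /k/ → /ka/.

ðaʃatobavaka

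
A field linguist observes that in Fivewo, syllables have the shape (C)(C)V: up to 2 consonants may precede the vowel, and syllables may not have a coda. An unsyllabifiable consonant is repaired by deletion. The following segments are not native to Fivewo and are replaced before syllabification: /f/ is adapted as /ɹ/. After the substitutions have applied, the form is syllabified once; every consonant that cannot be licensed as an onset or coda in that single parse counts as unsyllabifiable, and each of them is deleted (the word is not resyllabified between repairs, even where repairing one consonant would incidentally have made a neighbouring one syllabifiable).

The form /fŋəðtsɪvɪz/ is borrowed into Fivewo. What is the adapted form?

Substitution: /f/ → /ɹ/, giving /ɹŋəðtsɪvɪz/.
Syllabifying with onset maximization leaves /ð/, /z/ stranded (no codas are permitted; onsets may contain at most 2 consonants).
Deleting the stranded consonants removes /ð/, /z/.

ɹŋətsɪvɪ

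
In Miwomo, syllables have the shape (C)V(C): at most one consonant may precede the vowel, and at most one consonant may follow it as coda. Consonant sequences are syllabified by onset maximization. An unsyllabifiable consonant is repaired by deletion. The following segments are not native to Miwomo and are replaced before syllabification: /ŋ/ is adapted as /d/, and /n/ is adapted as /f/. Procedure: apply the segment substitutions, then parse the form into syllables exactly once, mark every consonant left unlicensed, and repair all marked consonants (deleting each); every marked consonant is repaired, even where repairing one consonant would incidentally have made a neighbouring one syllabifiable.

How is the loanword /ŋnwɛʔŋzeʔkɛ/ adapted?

Substitution: /ŋ/ → /d/, /n/ → /f/, giving /dfwɛʔdzeʔkɛ/.
Syllabifying with onset maximization leaves /d/, /f/, /d/ stranded (at most one coda consonant is licensed; onsets are limited to one consonant).
Deletion applies to /d/, /f/, /d/.

wɛʔzeʔkɛ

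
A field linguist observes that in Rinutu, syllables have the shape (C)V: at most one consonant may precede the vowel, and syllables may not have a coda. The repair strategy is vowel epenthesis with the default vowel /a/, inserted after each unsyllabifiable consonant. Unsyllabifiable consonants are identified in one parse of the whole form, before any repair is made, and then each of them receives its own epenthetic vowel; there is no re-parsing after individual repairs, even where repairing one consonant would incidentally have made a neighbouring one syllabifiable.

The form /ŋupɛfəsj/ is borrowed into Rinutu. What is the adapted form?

Syllabifying with onset maximization leaves /s/, /j/ stranded (no codas are permitted; onsets are limited to one consonant).
Epenthesis after each stranded consonant: /s/ → /sa/, /j/ → /ja/.

ŋupɛfəsaja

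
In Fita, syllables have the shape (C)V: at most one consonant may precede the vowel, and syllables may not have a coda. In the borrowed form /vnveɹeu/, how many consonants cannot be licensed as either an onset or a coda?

Syllabifying with onset maximization leaves /v/, /n/ stranded (no codas are permitted; onsets are limited to one consonant).

2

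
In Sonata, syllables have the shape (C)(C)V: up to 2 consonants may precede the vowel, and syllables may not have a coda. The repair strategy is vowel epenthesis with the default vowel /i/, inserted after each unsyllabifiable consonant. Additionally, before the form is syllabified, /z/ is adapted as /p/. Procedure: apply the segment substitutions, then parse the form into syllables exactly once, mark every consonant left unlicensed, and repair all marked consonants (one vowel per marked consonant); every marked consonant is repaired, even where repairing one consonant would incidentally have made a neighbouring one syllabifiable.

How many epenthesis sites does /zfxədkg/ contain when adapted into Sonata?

4

After substitution the input is /pfxədkg/.
The unsyllabifiable consonants are /p/, /d/, /k/, /g/; each receives one epenthetic vowel.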